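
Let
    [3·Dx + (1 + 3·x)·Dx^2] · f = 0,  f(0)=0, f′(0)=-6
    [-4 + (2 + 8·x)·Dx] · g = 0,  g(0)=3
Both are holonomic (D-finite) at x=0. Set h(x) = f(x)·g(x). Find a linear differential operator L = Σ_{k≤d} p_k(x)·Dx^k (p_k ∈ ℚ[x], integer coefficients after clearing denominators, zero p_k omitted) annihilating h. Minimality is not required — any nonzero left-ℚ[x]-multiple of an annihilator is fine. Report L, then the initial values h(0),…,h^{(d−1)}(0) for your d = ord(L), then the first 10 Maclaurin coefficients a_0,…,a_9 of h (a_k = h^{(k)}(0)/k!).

f: a_k = 0, -6, 9, -18, 81/2, -486/5, 243, -4374/7, 6561/4, -4374, …
g: a_k = 3, 6, -6, 12, -30, 84, -252, 792, -2574, 8580, …
Sym-product of L_f,L_g gives L₀ (≤ ord 2).
L = (6 + 12·x) + (-1 - 4·x)·Dx + (1 + 11·x + 40·x^2 + 48·x^3)·Dx^2  (order 2).
h: a_k = 0, -18, -9, 36, -225/2, 1737/5, -5436/5, 121122/35, -1567971/140, 515349/14, …
ICs: h(0) = 0, h′(0) = -18.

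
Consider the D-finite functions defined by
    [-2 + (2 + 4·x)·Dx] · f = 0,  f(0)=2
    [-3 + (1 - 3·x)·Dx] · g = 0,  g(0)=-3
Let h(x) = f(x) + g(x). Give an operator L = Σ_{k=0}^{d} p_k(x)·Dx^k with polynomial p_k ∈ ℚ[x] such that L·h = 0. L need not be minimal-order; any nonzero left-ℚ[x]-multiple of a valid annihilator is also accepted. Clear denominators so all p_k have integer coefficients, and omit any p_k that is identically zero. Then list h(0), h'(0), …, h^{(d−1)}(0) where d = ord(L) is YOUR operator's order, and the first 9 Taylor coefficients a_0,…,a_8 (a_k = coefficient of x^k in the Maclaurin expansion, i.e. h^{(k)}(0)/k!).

f: a_k = 2, 2, -1, 1, -5/4, 7/4, -21/8, 33/8, -429/64, …
g: a_k = -3, -9, -27, -81, -243, -729, -2187, -6561, -19683, …
L₀ := lclm(L_f,L_g); ord L₀ ≤ 1+1.
L = (21 + 27·x) + (-19 - 66·x - 81·x^2)·Dx + (2 + 7·x - 21·x^2 - 54·x^3)·Dx^2  (order 2).
h: a_k = -1, -7, -28, -80, -977/4, -2909/4, -17517/8, -52455/8, -1260141/64, …
ICs: h(0) = -1, h′(0) = -7.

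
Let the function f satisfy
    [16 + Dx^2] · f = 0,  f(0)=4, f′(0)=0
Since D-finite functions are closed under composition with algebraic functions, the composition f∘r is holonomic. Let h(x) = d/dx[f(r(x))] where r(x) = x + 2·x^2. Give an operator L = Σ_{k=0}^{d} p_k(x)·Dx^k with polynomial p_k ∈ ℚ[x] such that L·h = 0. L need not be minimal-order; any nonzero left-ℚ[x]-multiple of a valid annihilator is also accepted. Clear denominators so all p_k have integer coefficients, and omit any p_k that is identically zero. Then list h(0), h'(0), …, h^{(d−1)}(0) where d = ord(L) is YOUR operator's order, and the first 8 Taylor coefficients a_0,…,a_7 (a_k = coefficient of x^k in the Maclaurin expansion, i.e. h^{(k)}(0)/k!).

L = (64 + 256·x + 1536·x^2 + 4096·x^3 + 4096·x^4) + (-12 - 48·x)·Dx + (1 + 8·x + 16·x^2)·Dx^2  (order 2).
h: a_k = 0, -64, -384, -1024/3, 5120/3, 90112/15, 114688/15, -1703936/315, …
ICs: h(0) = 0, h′(0) = -64.

f: a_k = 4, 0, -32, 0, 128/3, 0, -1024/45, 0, …
Substitute x→r, Dx→(1/r')Dx; clear ⇒ L₀.
Derive L from L₀ (diff closure).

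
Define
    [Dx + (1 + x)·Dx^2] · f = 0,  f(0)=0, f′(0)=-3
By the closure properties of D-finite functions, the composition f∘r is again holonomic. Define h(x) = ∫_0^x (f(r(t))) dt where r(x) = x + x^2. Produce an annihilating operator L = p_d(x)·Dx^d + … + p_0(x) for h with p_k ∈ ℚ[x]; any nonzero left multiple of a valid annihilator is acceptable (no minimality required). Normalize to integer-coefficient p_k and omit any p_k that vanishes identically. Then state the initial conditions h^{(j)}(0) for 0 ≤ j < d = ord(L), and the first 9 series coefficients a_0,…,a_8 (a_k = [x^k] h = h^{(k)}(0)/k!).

f: a_k = 0, -3, 3/2, -1, 3/4, -3/5, 1/2, -3/7, 3/8, …
h₀=f(r): pull back L_f along r ⇒ L₀.
h=∫₀ˣh₀: take L = L₀·Dx.
L = (-1 + 2·x + 2·x^2)·Dx^2 + (1 + 3·x + 3·x^2 + 2·x^3)·Dx^3  (order 3).
h: a_k = 0, 0, -3/2, -1/2, 1/2, -3/20, -1/10, 1/7, -3/56, …
ICs: h(0) = 0, h′(0) = 0, h′′(0) = -3.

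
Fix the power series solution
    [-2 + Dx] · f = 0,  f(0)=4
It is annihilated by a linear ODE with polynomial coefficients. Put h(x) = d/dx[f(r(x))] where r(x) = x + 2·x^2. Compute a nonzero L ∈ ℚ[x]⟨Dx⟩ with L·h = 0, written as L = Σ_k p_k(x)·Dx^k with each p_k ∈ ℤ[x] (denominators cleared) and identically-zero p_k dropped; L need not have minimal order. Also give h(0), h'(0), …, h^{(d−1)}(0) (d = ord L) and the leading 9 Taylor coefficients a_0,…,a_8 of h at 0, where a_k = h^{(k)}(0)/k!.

L = (6 + 16·x + 32·x^2) + (-1 - 4·x)·Dx  (order 1).
h: a_k = 8, 48, 112, 800/3, 432, 10592/15, 41696/45, 126656/105, 85712/63, …
ICs: h(0) = 8.

f: a_k = 4, 8, 8, 16/3, 8/3, 16/15, 16/45, 32/315, 8/315, …
Substitute x→r, Dx→(1/r')Dx; clear ⇒ L₀.
Differentiate: ansatz ord ≤ ord L₀ ⇒ L.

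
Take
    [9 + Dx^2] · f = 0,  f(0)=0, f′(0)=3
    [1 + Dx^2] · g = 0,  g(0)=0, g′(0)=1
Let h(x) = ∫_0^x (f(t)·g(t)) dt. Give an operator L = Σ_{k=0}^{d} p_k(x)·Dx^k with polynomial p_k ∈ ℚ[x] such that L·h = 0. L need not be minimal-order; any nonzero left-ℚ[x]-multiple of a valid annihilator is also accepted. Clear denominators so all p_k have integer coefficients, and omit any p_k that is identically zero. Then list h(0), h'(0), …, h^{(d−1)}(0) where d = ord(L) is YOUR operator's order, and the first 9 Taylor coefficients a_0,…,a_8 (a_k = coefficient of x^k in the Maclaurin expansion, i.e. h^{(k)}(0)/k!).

L = 64·Dx + 20·Dx^3 + Dx^5  (order 5).
h: a_k = 0, 0, 0, 1, 0, -1, 0, 2/5, 0, …
ICs: h(0) = 0, h′(0) = 0, h′′(0) = 0, h′′′(0) = 6, h′′′′(0) = 0.

f: a_k = 0, 3, 0, -9/2, 0, 81/40, 0, -243/560, 0, …
g: a_k = 0, 1, 0, -1/6, 0, 1/120, 0, -1/5040, 0, …
Sym-product of L_f,L_g gives L₀ (≤ ord 4).
h=∫₀ˣh₀: take L = L₀·Dx.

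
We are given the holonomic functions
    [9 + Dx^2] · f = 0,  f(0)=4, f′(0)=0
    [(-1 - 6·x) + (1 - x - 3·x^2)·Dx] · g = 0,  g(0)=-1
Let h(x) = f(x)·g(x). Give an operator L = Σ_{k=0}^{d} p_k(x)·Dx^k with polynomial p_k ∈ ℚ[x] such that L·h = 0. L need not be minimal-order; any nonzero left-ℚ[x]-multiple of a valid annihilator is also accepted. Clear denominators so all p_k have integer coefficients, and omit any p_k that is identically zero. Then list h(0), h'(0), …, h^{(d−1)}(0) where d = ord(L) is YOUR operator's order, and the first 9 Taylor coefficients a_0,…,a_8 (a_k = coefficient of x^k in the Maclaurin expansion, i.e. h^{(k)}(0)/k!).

f: a_k = 4, 0, -18, 0, 27/2, 0, -81/20, 0, 729/1120, …
g: a_k = -1, -1, -4, -7, -19, -40, -97, -217, -508, …
f·g: L₀ = L_f ⊗_s L_g, ord ≤ 2·1.
L = (-3 + 9·x + 27·x^2) + (2 + 12·x)·Dx + (-1 + x + 3·x^2)·Dx^2  (order 2).
h: a_k = -4, -4, 2, -10, -35/2, -95/2, -1919/20, -4769/20, -118037/224, …
ICs: h(0) = -4, h′(0) = -4.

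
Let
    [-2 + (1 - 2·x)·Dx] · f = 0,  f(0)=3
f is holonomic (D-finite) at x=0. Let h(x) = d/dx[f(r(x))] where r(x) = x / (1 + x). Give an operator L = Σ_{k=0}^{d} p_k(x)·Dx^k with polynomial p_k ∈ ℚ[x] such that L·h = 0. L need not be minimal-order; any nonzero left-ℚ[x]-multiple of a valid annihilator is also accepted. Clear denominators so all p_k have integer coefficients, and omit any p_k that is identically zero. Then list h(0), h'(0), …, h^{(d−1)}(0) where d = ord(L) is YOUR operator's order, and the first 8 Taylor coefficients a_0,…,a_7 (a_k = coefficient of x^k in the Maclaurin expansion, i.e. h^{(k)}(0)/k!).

f: a_k = 3, 6, 12, 24, 48, 96, 192, 384, …
h₀=f(r): pull back L_f along r ⇒ L₀.
Differentiate: ansatz ord ≤ ord L₀ ⇒ L.
L = 2 + (-1 + x)·Dx  (order 1).
h: a_k = 6, 12, 18, 24, 30, 36, 42, 48, …
ICs: h(0) = 6.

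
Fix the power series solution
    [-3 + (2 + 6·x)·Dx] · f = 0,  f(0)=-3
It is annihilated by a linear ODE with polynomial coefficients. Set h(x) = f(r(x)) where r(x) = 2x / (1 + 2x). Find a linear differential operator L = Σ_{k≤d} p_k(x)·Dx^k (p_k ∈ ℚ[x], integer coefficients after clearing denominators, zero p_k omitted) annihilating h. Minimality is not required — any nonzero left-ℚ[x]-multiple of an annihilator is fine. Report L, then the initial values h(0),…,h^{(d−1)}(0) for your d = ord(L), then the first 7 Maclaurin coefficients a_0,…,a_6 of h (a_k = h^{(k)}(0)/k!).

L = -3 + (1 + 10·x + 16·x^2)·Dx  (order 1).
h: a_k = -3, -9, 63/2, -261/2, 5031/8, -27207/8, 318915/16, …
ICs: h(0) = -3.

f: a_k = -3, -9/2, 27/8, -81/16, 1215/128, -5103/256, 45927/1024, …
h₀=f(r): pull back L_f along r ⇒ L₀.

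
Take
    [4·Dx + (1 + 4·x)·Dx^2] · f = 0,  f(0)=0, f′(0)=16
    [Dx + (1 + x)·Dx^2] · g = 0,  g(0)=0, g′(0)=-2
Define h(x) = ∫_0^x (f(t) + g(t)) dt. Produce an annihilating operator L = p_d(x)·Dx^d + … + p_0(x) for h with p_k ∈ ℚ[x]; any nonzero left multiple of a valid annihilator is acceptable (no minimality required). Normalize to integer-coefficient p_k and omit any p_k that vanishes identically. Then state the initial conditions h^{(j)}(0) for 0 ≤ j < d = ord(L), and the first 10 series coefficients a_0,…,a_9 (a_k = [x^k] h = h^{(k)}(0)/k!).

f: a_k = 0, 16, -32, 256/3, -256, 4096/5, -8192/3, 65536/7, -32768, 1048576/9, …
g: a_k = 0, -2, 1, -2/3, 1/2, -2/5, 1/3, -2/7, 1/4, -2/9, …
f+g: L₀ = lclm(L_f,L_g), ord ≤ 2+2.
h=∫h₀ ⇒ L = L₀·Dx.
L = 8·Dx^2 + (10 + 16·x)·Dx^3 + (1 + 5·x + 4·x^2)·Dx^4  (order 4).
h: a_k = 0, 0, 7, -31/3, 127/6, -511/10, 2047/15, -8191/21, 4681/4, -131071/36, …
ICs: h(0) = 0, h′(0) = 0, h′′(0) = 14, h′′′(0) = -62.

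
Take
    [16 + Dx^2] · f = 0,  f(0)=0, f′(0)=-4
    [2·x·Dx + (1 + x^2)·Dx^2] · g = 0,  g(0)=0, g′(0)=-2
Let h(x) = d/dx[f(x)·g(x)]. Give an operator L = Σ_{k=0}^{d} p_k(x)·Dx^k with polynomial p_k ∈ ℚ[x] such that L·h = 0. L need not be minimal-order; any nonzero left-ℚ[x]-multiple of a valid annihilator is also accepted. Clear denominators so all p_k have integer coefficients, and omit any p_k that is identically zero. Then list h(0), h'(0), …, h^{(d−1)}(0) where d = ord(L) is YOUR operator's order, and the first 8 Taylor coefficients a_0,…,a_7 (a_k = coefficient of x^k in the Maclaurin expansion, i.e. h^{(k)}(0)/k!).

L = (32960 + 157056·x^2 + 319424·x^4 + 359424·x^6 + 242688·x^8 + 94208·x^10 + 16384·x^12) + (6752·x + 28736·x^3 + 49120·x^5 + 43520·x^7 + 20480·x^9 + 4096·x^11)·Dx + (3420 + 17320·x^2 + 37356·x^4 + 44272·x^6 + 30848·x^8 + 12032·x^10 + 2048·x^12)·Dx^2 + (422·x + 1796·x^3 + 3070·x^5 + 2720·x^7 + 1280·x^9 + 256·x^11)·Dx^3 + (85 + 469·x^2 + 1087·x^4 + 1363·x^6 + 980·x^8 + 384·x^10 + 64·x^12)·Dx^4  (order 4).
h: a_k = 0, 16, 0, -96, 0, 464/3, 0, -704/5, …
ICs: h(0) = 0, h′(0) = 16, h′′(0) = 0, h′′′(0) = -576.

f: a_k = 0, -4, 0, 32/3, 0, -128/15, 0, 1024/315, …
g: a_k = 0, -2, 0, 2/3, 0, -2/5, 0, 2/7, …
L₀ := L_f ⊗_s L_g (sym. prod.), ord ≤ 4.
h=h₀': d/dx-closure on L₀ ⇒ L.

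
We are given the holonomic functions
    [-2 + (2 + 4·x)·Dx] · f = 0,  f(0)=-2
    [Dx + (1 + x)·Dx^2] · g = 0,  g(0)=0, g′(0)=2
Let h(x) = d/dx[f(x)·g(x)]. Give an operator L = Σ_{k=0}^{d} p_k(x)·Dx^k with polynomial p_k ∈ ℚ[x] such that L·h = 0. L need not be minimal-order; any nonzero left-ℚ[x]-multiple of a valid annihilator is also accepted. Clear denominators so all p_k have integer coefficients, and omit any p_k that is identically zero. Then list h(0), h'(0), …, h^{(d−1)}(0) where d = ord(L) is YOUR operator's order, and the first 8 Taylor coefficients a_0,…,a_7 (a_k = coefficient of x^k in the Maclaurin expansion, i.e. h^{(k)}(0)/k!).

L = (1 + 4·x + x^2) + (7 + 27·x + 30·x^2 + 8·x^3)·Dx + (2 + 11·x + 21·x^2 + 16·x^3 + 4·x^4)·Dx^2  (order 2).
h: a_k = -4, -4, 8, -40/3, 131/6, -363/10, 309/5, -3772/35, …
ICs: h(0) = -4, h′(0) = -4.

f: a_k = -2, -2, 1, -1, 5/4, -7/4, 21/8, -33/8, …
g: a_k = 0, 2, -1, 2/3, -1/2, 2/5, -1/3, 2/7, …
L₀ := L_f ⊗_s L_g (sym. prod.), ord ≤ 2.
h=h₀': d/dx-closure on L₀ ⇒ L.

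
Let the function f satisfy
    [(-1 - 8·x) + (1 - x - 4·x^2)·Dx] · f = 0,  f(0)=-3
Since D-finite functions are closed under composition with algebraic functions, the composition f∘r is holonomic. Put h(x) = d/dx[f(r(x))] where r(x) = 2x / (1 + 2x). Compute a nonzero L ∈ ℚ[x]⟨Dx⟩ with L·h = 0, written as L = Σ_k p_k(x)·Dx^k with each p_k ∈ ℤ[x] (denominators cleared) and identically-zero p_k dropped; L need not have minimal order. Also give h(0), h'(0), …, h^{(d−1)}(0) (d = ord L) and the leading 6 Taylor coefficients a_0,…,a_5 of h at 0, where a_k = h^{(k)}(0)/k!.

L = (16 + 96·x + 960·x^2 + 1152·x^3) + (-1 - 22·x - 60·x^2 + 248·x^3 + 576·x^4)·Dx  (order 1).
h: a_k = -6, -96, 0, -3072, 7680, -92160, …
ICs: h(0) = -6.

f: a_k = -3, -3, -15, -27, -87, -195, …
h₀=f(r): pull back L_f along r ⇒ L₀.
h=h₀': d/dx-closure on L₀ ⇒ L.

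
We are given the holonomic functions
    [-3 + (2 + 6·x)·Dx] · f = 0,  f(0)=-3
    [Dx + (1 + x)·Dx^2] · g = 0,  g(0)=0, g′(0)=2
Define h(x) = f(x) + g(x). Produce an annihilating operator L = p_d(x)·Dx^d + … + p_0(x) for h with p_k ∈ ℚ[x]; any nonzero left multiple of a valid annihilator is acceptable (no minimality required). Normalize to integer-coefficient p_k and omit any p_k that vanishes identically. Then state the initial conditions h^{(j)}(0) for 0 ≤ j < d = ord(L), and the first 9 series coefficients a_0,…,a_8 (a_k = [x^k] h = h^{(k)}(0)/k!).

f: a_k = -3, -9/2, 27/8, -81/16, 1215/128, -5103/256, 45927/1024, -216513/2048, 8444007/32768, …
g: a_k = 0, 2, -1, 2/3, -1/2, 2/5, -1/3, 2/7, -1/4, …
L₀ := lclm(L_f,L_g); ord L₀ ≤ 1+2.
L = (-15 + 9·x)·Dx + (-19 - 6·x + 45·x^2)·Dx^2 + (-2 - 2·x + 18·x^2 + 18·x^3)·Dx^3  (order 3).
h: a_k = -3, -5/2, 19/8, -211/48, 1151/128, -25003/1280, 136757/3072, -1511495/14336, 8435815/32768, …
ICs: h(0) = -3, h′(0) = -5/2, h′′(0) = 19/4.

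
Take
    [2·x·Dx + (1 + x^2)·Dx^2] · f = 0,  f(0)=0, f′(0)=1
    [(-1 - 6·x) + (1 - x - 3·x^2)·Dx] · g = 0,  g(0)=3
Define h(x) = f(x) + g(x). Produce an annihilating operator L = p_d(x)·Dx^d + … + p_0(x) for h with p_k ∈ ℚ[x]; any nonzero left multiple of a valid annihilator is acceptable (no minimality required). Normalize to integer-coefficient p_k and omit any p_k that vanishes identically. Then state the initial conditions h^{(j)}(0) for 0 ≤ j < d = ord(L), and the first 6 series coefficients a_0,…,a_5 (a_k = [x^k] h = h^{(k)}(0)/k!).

L = (8 - 32·x - 300·x^2 - 504·x^3 - 1134·x^4 - 162·x^6)·Dx + (-22 - 148·x - 184·x^2 - 576·x^3 - 441·x^4 - 918·x^5 - 27·x^6 - 162·x^7)·Dx^2 + (4 + 6·x + 18·x^2 - 60·x^3 - 85·x^4 - 75·x^5 - 126·x^6 - 9·x^7 - 27·x^8)·Dx^3  (order 3).
h: a_k = 3, 4, 12, 62/3, 57, 601/5, …
ICs: h(0) = 3, h′(0) = 4, h′′(0) = 24.

f: a_k = 0, 1, 0, -1/3, 0, 1/5, …
g: a_k = 3, 3, 12, 21, 57, 120, …
f+g: L₀ = lclm(L_f,L_g), ord ≤ 2+1.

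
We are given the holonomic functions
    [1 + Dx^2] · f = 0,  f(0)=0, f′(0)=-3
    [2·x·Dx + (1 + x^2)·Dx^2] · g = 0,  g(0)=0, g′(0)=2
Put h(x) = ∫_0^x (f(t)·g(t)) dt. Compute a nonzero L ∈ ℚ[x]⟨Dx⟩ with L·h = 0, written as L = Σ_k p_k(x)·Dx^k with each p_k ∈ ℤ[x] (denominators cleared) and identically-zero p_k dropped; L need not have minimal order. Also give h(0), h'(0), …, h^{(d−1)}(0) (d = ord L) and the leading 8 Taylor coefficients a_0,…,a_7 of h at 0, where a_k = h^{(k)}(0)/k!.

f: a_k = 0, -3, 0, 1/2, 0, -1/40, 0, 1/1680, …
g: a_k = 0, 2, 0, -2/3, 0, 2/5, 0, -2/7, …
Sym-product of L_f,L_g gives L₀ (≤ ord 4).
Integrate: L := L₀·Dx.
L = (10 + 26·x^2 + 11·x^4 + 4·x^6 + x^8)·Dx + (12·x + 20·x^3 + 12·x^5 + 4·x^7)·Dx^2 + (12 + 32·x^2 + 18·x^4 + 8·x^6 + 2·x^8)·Dx^3 + (12·x + 20·x^3 + 12·x^5 + 4·x^7)·Dx^4 + (2 + 6·x^2 + 7·x^4 + 4·x^6 + x^8)·Dx^5  (order 5).
h: a_k = 0, 0, 0, -2, 0, 3/5, 0, -19/84, …
ICs: h(0) = 0, h′(0) = 0, h′′(0) = 0, h′′′(0) = -12, h′′′′(0) = 0.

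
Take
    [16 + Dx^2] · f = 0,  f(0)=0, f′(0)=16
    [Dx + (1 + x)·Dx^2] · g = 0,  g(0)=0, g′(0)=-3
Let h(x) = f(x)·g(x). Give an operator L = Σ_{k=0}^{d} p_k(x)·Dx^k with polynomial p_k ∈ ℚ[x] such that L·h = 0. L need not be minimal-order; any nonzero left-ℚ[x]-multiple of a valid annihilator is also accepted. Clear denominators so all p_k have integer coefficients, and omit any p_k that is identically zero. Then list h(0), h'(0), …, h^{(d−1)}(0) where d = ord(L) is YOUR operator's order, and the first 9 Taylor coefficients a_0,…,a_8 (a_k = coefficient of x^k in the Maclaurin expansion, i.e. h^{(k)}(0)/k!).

L = (15072 + 62976·x + 97024·x^2 + 65536·x^3 + 16384·x^4) + (1984 + 6080·x + 6144·x^2 + 2048·x^3)·Dx + (1950 + 8000·x + 12192·x^2 + 8192·x^3 + 2048·x^4)·Dx^2 + (124 + 380·x + 384·x^2 + 128·x^3)·Dx^3 + (63 + 254·x + 383·x^2 + 256·x^3 + 64·x^4)·Dx^4  (order 4).
h: a_k = 0, 0, -48, 24, 112, -52, -208/3, 136/5, 496/21, …
ICs: h(0) = 0, h′(0) = 0, h′′(0) = -96, h′′′(0) = 144.

f: a_k = 0, 16, 0, -128/3, 0, 512/15, 0, -4096/315, 0, …
g: a_k = 0, -3, 3/2, -1, 3/4, -3/5, 1/2, -3/7, 3/8, …
f·g: L₀ = L_f ⊗_s L_g, ord ≤ 2·2.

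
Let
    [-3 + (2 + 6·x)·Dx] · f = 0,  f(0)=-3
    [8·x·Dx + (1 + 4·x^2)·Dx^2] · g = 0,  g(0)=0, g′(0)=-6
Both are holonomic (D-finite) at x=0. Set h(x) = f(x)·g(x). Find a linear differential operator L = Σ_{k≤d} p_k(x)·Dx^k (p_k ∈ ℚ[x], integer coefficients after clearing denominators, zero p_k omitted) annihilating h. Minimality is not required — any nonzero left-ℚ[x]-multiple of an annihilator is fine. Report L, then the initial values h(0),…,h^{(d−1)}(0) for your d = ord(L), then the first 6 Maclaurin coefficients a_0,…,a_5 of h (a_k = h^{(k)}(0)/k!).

L = (27 - 48·x - 36·x^2) + (-12 - 4·x + 144·x^2 + 144·x^3)·Dx + (4 + 24·x + 52·x^2 + 96·x^3 + 144·x^4)·Dx^2  (order 2).
h: a_k = 0, 18, 27, -177/4, -45/8, 8847/320, …
ICs: h(0) = 0, h′(0) = 18.

f: a_k = -3, -9/2, 27/8, -81/16, 1215/128, -5103/256, …
g: a_k = 0, -6, 0, 8, 0, -96/5, …
Product ⇒ symmetric product L₀, ord ≤ 2.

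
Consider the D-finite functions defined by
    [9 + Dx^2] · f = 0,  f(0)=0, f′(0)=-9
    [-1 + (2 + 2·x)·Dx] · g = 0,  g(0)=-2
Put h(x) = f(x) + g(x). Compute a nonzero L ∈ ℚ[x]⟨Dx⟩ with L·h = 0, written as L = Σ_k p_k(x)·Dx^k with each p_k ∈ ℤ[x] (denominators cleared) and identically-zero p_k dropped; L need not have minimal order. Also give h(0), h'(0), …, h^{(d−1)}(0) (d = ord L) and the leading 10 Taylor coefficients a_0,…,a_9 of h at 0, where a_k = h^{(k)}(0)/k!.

L = (-351 - 648·x - 324·x^2) + (630 + 1926·x + 1944·x^2 + 648·x^3)·Dx + (-39 - 72·x - 36·x^2)·Dx^2 + (70 + 214·x + 216·x^2 + 72·x^3)·Dx^3  (order 3).
h: a_k = -2, -10, 1/4, 107/8, 5/64, -3923/640, 21/512, 45501/35840, 429/16384, -211649/1146880, …
ICs: h(0) = -2, h′(0) = -10, h′′(0) = 1/2.

f: a_k = 0, -9, 0, 27/2, 0, -243/40, 0, 729/560, 0, -729/4480, …
g: a_k = -2, -1, 1/4, -1/8, 5/64, -7/128, 21/512, -33/1024, 429/16384, -715/32768, …
f+g: L₀ = lclm(L_f,L_g), ord ≤ 2+1.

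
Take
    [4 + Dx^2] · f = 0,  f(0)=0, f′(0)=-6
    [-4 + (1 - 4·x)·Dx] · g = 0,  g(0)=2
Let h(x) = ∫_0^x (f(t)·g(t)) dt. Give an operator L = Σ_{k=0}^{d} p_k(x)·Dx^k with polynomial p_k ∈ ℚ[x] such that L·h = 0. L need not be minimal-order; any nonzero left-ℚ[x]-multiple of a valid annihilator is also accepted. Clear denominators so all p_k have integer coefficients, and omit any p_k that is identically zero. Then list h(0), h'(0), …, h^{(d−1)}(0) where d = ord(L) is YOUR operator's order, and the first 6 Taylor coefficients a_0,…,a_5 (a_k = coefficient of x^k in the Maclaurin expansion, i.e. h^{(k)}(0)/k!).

L = (-4 + 16·x)·Dx + 8·Dx^2 + (-1 + 4·x)·Dx^3  (order 3).
h: a_k = 0, 0, -6, -16, -46, -736/5, …
ICs: h(0) = 0, h′(0) = 0, h′′(0) = -12.

f: a_k = 0, -6, 0, 4, 0, -4/5, …
g: a_k = 2, 8, 32, 128, 512, 2048, …
Product ⇒ symmetric product L₀, ord ≤ 2.
h=∫₀ˣh₀: take L = L₀·Dx.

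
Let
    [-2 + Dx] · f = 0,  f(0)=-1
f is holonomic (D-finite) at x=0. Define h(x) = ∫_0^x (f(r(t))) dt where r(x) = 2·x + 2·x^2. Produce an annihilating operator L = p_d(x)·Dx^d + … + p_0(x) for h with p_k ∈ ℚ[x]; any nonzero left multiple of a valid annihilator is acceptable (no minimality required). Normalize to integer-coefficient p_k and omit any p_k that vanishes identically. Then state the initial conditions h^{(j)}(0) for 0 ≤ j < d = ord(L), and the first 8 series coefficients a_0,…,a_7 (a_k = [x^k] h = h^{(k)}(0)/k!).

f: a_k = -1, -2, -2, -4/3, -2/3, -4/15, -4/45, -8/315, …
L₀ from L_f via x↦r, Dx↦r'^{-1}Dx.
h=∫h₀ ⇒ L = L₀·Dx.
L = (-4 - 8·x)·Dx + Dx^2  (order 2).
h: a_k = 0, -1, -2, -4, -20/3, -152/15, -208/15, -5536/315, …
ICs: h(0) = 0, h′(0) = -1.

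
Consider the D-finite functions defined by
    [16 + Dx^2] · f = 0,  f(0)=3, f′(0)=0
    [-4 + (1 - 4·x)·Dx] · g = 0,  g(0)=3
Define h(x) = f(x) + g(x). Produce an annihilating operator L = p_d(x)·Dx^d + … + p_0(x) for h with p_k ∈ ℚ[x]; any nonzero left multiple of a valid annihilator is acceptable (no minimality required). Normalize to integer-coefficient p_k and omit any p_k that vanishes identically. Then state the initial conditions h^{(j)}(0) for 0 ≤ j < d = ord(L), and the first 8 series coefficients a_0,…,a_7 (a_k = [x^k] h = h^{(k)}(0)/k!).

L = (-448 + 512·x - 1024·x^2) + (48 - 320·x + 768·x^2 - 1024·x^3)·Dx + (-28 + 32·x - 64·x^2)·Dx^2 + (3 - 20·x + 48·x^2 - 64·x^3)·Dx^3  (order 3).
h: a_k = 6, 12, 24, 192, 800, 3072, 184064/15, 49152, …
ICs: h(0) = 6, h′(0) = 12, h′′(0) = 48.

f: a_k = 3, 0, -24, 0, 32, 0, -256/15, 0, …
g: a_k = 3, 12, 48, 192, 768, 3072, 12288, 49152, …
f+g: L₀ = lclm(L_f,L_g), ord ≤ 2+1.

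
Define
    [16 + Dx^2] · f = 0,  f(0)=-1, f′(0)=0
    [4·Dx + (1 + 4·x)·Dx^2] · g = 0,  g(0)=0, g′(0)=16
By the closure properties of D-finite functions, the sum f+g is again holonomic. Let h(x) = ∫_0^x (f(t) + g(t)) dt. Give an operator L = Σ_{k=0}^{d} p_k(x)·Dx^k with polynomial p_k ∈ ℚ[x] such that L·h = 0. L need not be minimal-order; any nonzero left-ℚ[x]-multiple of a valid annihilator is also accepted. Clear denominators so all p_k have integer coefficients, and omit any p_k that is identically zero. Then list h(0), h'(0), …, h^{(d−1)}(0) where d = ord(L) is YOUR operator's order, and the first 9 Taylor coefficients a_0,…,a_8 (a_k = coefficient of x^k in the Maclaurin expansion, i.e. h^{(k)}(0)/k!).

L = (448 + 512·x + 1024·x^2)·Dx^2 + (48 + 320·x + 768·x^2 + 1024·x^3)·Dx^3 + (28 + 32·x + 64·x^2)·Dx^4 + (3 + 20·x + 48·x^2 + 64·x^3)·Dx^5  (order 5).
h: a_k = 0, -1, 8, -8, 64/3, -160/3, 2048/15, -122624/315, 8192/7, …
ICs: h(0) = 0, h′(0) = -1, h′′(0) = 16, h′′′(0) = -48, h′′′′(0) = 512.

f: a_k = -1, 0, 8, 0, -32/3, 0, 256/45, 0, -512/315, …
g: a_k = 0, 16, -32, 256/3, -256, 4096/5, -8192/3, 65536/7, -32768, …
L₀ := lclm(L_f,L_g); ord L₀ ≤ 2+2.
∫: right-multiply L₀ by Dx.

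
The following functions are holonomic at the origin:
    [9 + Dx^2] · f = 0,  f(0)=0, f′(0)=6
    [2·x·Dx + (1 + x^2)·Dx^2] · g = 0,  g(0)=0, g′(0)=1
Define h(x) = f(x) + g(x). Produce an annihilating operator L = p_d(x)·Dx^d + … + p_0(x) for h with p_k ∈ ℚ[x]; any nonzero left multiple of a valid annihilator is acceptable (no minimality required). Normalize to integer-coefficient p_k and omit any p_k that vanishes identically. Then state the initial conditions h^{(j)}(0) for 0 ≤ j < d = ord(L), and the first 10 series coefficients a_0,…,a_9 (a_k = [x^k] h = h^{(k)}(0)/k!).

f: a_k = 0, 6, 0, -9, 0, 81/20, 0, -243/280, 0, 243/2240, …
g: a_k = 0, 1, 0, -1/3, 0, 1/5, 0, -1/7, 0, 1/9, …
Weyl lclm of L_f,L_g ⇒ L₀ (ord ≤ 4).
L = (-54·x + 540·x^3 + 162·x^5)·Dx + (63 + 279·x^2 + 297·x^4 + 81·x^6)·Dx^2 + (-6·x + 60·x^3 + 18·x^5)·Dx^3 + (7 + 31·x^2 + 33·x^4 + 9·x^6)·Dx^4  (order 4).
h: a_k = 0, 7, 0, -28/3, 0, 17/4, 0, -283/280, 0, 4427/20160, …
ICs: h(0) = 0, h′(0) = 7, h′′(0) = 0, h′′′(0) = -56.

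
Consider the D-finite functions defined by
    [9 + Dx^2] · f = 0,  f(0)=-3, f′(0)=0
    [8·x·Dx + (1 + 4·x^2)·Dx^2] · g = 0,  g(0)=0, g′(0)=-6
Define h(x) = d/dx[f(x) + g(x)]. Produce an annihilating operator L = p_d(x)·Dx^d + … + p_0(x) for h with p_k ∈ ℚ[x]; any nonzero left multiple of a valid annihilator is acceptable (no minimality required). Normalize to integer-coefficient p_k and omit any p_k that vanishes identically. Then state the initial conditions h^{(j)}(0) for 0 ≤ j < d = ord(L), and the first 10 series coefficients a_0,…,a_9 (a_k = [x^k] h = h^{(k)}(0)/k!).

f: a_k = -3, 0, 27/2, 0, -81/8, 0, 243/80, 0, -2187/4480, 0, …
g: a_k = 0, -6, 0, 8, 0, -96/5, 0, 384/7, 0, -512/3, …
Weyl lclm of L_f,L_g ⇒ L₀ (ord ≤ 4).
Differentiate: ansatz ord ≤ ord L₀ ⇒ L.
L = (-2808·x + 19008·x^3 + 10368·x^5) + (9 + 1548·x^2 + 7344·x^4 + 5184·x^6)·Dx + (-312·x + 2112·x^3 + 1152·x^5)·Dx^2 + (1 + 172·x^2 + 816·x^4 + 576·x^6)·Dx^3  (order 3).
h: a_k = -6, 27, 24, -81/2, -96, 729/40, 384, -2187/560, -1536, 2187/4480, …
ICs: h(0) = -6, h′(0) = 27, h′′(0) = 48.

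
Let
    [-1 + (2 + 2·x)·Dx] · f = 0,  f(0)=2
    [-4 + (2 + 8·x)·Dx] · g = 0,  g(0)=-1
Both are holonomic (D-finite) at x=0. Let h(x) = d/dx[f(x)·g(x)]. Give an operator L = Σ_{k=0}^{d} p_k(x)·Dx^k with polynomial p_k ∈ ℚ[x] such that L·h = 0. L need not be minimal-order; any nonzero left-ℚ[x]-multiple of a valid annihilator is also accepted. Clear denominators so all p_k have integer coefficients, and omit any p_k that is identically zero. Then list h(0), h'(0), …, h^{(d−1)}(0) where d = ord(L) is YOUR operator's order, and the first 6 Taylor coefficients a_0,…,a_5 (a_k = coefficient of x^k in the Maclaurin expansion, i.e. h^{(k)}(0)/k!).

L = -9 + (-10 - 66·x - 120·x^2 - 64·x^3)·Dx  (order 1).
h: a_k = -5, 9/2, -135/8, 981/16, -28575/128, 210087/256, …
ICs: h(0) = -5.

f: a_k = 2, 1, -1/4, 1/8, -5/64, 7/128, …
g: a_k = -1, -2, 2, -4, 10, -28, …
Sym-product of L_f,L_g gives L₀ (≤ ord 1).
Derive L from L₀ (diff closure).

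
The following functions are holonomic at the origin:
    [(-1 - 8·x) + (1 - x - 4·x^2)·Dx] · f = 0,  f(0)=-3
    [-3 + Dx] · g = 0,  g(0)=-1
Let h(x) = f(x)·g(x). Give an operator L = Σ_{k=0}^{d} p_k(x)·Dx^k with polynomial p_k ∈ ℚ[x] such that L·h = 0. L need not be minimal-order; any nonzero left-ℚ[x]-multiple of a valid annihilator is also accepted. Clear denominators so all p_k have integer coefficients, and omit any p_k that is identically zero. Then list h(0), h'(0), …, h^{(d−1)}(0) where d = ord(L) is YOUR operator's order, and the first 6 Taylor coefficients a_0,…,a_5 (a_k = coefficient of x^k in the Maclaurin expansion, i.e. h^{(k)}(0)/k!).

f: a_k = -3, -3, -15, -27, -87, -195, …
g: a_k = -1, -3, -9/2, -9/2, -27/8, -81/40, …
f·g: L₀ = L_f ⊗_s L_g, ord ≤ 1·1.
L = (4 + 5·x - 12·x^2) + (-1 + x + 4·x^2)·Dx  (order 1).
h: a_k = 3, 12, 75/2, 99, 2073/8, 3306/5, …
ICs: h(0) = 3.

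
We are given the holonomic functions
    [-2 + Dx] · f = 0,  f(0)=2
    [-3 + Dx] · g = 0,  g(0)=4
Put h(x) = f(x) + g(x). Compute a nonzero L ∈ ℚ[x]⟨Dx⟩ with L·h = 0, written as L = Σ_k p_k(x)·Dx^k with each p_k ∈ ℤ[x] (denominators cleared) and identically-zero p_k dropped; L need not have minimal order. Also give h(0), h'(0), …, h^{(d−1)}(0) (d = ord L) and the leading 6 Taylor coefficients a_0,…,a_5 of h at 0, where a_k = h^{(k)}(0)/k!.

L = 6 - 5·Dx + Dx^2  (order 2).
h: a_k = 6, 16, 22, 62/3, 89/6, 259/30, …
ICs: h(0) = 6, h′(0) = 16.

f: a_k = 2, 4, 4, 8/3, 4/3, 8/15, …
g: a_k = 4, 12, 18, 18, 27/2, 81/10, …
Weyl lclm of L_f,L_g ⇒ L₀ (ord ≤ 2).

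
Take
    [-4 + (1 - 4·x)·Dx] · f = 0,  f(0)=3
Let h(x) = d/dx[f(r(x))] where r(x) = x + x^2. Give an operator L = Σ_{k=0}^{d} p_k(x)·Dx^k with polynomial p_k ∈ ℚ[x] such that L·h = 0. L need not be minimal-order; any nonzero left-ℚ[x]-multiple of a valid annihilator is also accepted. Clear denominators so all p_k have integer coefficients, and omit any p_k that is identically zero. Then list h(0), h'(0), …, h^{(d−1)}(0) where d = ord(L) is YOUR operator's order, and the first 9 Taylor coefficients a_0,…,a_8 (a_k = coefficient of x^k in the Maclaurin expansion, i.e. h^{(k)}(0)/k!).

L = (10 + 24·x + 24·x^2) + (-1 + 2·x + 12·x^2 + 8·x^3)·Dx  (order 1).
h: a_k = 12, 120, 864, 5568, 33600, 194688, 1096704, 6051840, 32873472, …
ICs: h(0) = 12.

f: a_k = 3, 12, 48, 192, 768, 3072, 12288, 49152, 196608, …
Substitute x→r, Dx→(1/r')Dx; clear ⇒ L₀.
Differentiate: ansatz ord ≤ ord L₀ ⇒ L.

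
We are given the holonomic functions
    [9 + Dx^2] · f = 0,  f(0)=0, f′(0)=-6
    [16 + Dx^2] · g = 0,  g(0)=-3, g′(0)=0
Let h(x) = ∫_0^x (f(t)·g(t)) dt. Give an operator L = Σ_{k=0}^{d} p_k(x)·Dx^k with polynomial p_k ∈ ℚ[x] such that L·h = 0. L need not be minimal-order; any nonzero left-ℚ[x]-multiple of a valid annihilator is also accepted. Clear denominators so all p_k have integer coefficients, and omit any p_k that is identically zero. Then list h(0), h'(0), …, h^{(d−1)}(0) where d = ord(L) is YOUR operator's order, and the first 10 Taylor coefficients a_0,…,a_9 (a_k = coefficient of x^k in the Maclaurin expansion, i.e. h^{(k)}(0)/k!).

f: a_k = 0, -6, 0, 9, 0, -81/20, 0, 243/280, 0, -243/2240, …
g: a_k = -3, 0, 24, 0, -32, 0, 256/15, 0, -512/105, 0, …
Product ⇒ symmetric product L₀, ord ≤ 4.
Integrate: L := L₀·Dx.
L = 49·Dx + 50·Dx^3 + Dx^5  (order 5).
h: a_k = 0, 0, 9, 0, -171/4, 0, 2801/40, 0, -137257/2240, 0, …
ICs: h(0) = 0, h′(0) = 0, h′′(0) = 18, h′′′(0) = 0, h′′′′(0) = -1026.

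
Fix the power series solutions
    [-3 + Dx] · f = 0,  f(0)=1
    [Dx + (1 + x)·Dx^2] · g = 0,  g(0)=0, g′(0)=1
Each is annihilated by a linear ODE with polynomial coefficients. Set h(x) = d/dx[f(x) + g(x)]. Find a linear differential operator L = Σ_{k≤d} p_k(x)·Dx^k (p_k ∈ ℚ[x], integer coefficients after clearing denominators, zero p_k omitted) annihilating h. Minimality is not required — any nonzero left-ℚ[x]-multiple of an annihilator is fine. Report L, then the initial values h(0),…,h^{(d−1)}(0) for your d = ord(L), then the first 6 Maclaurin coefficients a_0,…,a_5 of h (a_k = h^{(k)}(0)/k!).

L = (-15 - 9·x) + (-7 - 18·x - 9·x^2)·Dx + (4 + 7·x + 3·x^2)·Dx^2  (order 2).
h: a_k = 4, 8, 29/2, 25/2, 89/8, 203/40, …
ICs: h(0) = 4, h′(0) = 8.

f: a_k = 1, 3, 9/2, 9/2, 27/8, 81/40, …
g: a_k = 0, 1, -1/2, 1/3, -1/4, 1/5, …
L₀ := lclm(L_f,L_g); ord L₀ ≤ 1+2.
h₀' ⇒ L via d/dx closure of L₀.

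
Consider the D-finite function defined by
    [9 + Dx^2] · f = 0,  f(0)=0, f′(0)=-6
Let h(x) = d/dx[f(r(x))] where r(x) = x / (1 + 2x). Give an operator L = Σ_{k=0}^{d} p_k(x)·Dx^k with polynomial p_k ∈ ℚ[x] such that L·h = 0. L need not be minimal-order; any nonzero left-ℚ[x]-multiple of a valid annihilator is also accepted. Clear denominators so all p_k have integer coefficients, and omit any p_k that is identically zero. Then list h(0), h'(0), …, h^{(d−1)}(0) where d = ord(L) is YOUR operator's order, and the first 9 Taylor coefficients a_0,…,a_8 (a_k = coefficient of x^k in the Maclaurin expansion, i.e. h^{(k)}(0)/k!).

L = (33 + 96·x + 96·x^2) + (12 + 72·x + 144·x^2 + 96·x^3)·Dx + (1 + 8·x + 24·x^2 + 32·x^3 + 16·x^4)·Dx^2  (order 2).
h: a_k = -6, 24, -45, -24, 2319/4, -2925, 429483/40, -166326/5, 40937265/448, …
ICs: h(0) = -6, h′(0) = 24.

f: a_k = 0, -6, 0, 9, 0, -81/20, 0, 243/280, 0, …
h₀=f(r): pull back L_f along r ⇒ L₀.
Derive L from L₀ (diff closure).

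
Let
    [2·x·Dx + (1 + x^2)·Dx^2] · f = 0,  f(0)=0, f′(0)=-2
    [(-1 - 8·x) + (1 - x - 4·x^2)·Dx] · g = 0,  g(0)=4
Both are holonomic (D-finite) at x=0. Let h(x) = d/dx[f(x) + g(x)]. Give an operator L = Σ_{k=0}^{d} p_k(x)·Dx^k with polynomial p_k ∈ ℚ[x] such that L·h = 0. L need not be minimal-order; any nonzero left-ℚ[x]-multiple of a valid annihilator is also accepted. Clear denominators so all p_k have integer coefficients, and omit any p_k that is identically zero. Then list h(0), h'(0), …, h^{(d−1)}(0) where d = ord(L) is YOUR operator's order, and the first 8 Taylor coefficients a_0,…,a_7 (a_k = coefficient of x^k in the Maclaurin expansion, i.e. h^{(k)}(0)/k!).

L = (10 - 40·x - 478·x^2 - 864·x^3 - 2496·x^4 - 384·x^6) + (-28 - 246·x - 316·x^2 - 1182·x^3 - 752·x^4 - 2048·x^5 - 48·x^6 - 384·x^7)·Dx + (5 + 8·x + 32·x^2 - 104·x^3 - 197·x^4 - 128·x^5 - 288·x^6 - 16·x^7 - 64·x^8)·Dx^2  (order 2).
h: a_k = 2, 40, 110, 464, 1298, 4344, 12350, 37280, …
ICs: h(0) = 2, h′(0) = 40.

f: a_k = 0, -2, 0, 2/3, 0, -2/5, 0, 2/7, …
g: a_k = 4, 4, 20, 36, 116, 260, 724, 1764, …
f+g: L₀ = lclm(L_f,L_g), ord ≤ 2+1.
h=h₀': d/dx-closure on L₀ ⇒ L.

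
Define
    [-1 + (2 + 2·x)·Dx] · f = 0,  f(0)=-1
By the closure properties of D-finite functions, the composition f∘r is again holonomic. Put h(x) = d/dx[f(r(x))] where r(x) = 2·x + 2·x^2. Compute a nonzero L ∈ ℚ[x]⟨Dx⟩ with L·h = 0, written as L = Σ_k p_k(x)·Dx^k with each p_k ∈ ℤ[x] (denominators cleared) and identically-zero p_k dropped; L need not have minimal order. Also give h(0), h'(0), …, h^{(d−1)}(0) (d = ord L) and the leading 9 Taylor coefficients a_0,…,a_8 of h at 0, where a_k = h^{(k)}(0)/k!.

f: a_k = -1, -1/2, 1/8, -1/16, 5/128, -7/256, 21/1024, -33/2048, 429/32768, …
f∘r: x↦r, Dx↦Dx/r' in L_f ⇒ L₀.
Differentiate: ansatz ord ≤ ord L₀ ⇒ L.
L = 1 + (-1 - 4·x - 6·x^2 - 4·x^3)·Dx  (order 1).
h: a_k = -1, -1, 3/2, -3/2, 5/8, 9/8, -49/16, 61/16, -243/128, …
ICs: h(0) = -1.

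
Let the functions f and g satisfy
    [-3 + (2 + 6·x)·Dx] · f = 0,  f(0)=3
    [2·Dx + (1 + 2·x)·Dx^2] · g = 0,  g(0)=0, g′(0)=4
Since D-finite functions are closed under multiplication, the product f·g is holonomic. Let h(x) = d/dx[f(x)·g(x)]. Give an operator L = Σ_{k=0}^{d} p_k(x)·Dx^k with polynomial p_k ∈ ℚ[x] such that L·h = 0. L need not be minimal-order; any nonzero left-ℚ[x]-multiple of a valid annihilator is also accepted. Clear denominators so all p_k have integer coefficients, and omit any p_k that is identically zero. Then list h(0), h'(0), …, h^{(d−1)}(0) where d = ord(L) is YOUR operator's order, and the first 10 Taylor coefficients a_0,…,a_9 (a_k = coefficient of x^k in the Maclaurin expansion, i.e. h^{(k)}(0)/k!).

L = (39 + 180·x + 108·x^2) + (116 + 756·x + 1512·x^2 + 864·x^3)·Dx + (20 + 184·x + 612·x^2 + 864·x^3 + 432·x^4)·Dx^2  (order 2).
h: a_k = 12, 12, -93/2, 135, -11811/32, 158691/160, -3402537/1280, 16018701/2240, -1110590409/57344, 3031606675/57344, …
ICs: h(0) = 12, h′(0) = 12.

f: a_k = 3, 9/2, -27/8, 81/16, -1215/128, 5103/256, -45927/1024, 216513/2048, -8444007/32768, 42220035/65536, …
g: a_k = 0, 4, -4, 16/3, -8, 64/5, -64/3, 256/7, -64, 1024/9, …
Product ⇒ symmetric product L₀, ord ≤ 2.
h=h₀': d/dx-closure on L₀ ⇒ L.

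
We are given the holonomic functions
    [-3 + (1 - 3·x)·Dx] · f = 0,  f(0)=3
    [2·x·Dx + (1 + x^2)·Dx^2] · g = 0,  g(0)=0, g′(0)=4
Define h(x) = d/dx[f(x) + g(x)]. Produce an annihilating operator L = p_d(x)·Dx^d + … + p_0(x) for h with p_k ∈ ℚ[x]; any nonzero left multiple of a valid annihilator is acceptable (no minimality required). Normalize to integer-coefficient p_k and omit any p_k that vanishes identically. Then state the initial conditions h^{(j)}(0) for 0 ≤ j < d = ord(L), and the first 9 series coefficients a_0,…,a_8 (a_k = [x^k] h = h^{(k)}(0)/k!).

L = (-6 + 72·x + 18·x^2) + (28 - 6·x + 60·x^2 + 18·x^3)·Dx + (-3 + 8·x + 8·x^3 + 3·x^4)·Dx^2  (order 2).
h: a_k = 13, 54, 239, 972, 3649, 13122, 45923, 157464, 531445, …
ICs: h(0) = 13, h′(0) = 54.

f: a_k = 3, 9, 27, 81, 243, 729, 2187, 6561, 19683, …
g: a_k = 0, 4, 0, -4/3, 0, 4/5, 0, -4/7, 0, …
Sum ⇒ L₀ = lclm(L_f,L_g) in ℚ(x)⟨Dx⟩.
h₀' ⇒ L via d/dx closure of L₀.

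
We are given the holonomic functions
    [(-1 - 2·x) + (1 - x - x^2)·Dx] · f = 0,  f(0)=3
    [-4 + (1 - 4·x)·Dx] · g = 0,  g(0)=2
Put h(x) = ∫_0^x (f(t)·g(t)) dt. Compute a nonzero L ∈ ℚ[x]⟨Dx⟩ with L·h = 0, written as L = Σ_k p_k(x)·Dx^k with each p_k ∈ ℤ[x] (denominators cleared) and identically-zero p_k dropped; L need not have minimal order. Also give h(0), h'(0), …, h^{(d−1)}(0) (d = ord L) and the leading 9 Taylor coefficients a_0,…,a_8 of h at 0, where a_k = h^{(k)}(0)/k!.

f: a_k = 3, 3, 6, 9, 15, 24, 39, 63, 102, …
g: a_k = 2, 8, 32, 128, 512, 2048, 8192, 32768, 131072, …
Product ⇒ symmetric product L₀, ord ≤ 1.
h=∫₀ˣh₀: take L = L₀·Dx.
L = (-5 + 6·x + 12·x^2)·Dx + (1 - 5·x + 3·x^2 + 4·x^3)·Dx^2  (order 2).
h: a_k = 0, 6, 15, 44, 273/2, 2214/5, 1484, 35694/7, 71451/4, …
ICs: h(0) = 0, h′(0) = 6.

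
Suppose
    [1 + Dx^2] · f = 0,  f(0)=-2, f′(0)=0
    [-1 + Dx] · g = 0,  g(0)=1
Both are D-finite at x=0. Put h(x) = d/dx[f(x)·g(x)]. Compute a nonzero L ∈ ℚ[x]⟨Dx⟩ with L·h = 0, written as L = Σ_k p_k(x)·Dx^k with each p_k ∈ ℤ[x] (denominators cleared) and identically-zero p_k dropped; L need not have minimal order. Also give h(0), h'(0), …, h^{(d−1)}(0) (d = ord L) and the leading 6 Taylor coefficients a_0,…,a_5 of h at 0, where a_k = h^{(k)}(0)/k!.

L = 2 - 2·Dx + Dx^2  (order 2).
h: a_k = -2, 0, 2, 4/3, 1/3, 0, …
ICs: h(0) = -2, h′(0) = 0.

f: a_k = -2, 0, 1, 0, -1/12, 0, …
g: a_k = 1, 1, 1/2, 1/6, 1/24, 1/120, …
f·g: L₀ = L_f ⊗_s L_g, ord ≤ 2·1.
h₀' ⇒ L via d/dx closure of L₀.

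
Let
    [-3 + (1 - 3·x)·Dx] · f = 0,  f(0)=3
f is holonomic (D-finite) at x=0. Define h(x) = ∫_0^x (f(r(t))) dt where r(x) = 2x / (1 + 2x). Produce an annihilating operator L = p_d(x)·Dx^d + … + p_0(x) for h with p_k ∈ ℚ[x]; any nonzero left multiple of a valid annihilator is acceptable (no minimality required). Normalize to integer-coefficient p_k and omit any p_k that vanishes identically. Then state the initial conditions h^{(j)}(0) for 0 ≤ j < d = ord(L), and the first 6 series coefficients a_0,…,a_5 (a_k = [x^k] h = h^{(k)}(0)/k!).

L = 6·Dx + (-1 + 2·x + 8·x^2)·Dx^2  (order 2).
h: a_k = 0, 3, 9, 24, 72, 1152/5, …
ICs: h(0) = 0, h′(0) = 3.

f: a_k = 3, 9, 27, 81, 243, 729, …
Substitute x→r, Dx→(1/r')Dx; clear ⇒ L₀.
h=∫₀ˣh₀: take L = L₀·Dx.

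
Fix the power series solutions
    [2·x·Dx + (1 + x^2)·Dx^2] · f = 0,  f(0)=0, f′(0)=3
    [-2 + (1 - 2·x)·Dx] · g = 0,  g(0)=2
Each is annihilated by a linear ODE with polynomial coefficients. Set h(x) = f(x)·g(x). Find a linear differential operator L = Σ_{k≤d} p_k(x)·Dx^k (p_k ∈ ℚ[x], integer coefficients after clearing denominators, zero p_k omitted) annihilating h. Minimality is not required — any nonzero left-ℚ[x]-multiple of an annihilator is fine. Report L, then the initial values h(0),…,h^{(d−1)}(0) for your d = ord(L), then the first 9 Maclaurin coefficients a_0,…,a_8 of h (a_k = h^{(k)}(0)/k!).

L = 4·x + (4 - 2·x + 8·x^2)·Dx + (-1 + 2·x - x^2 + 2·x^3)·Dx^2  (order 2).
h: a_k = 0, 6, 12, 22, 44, 446/5, 892/5, 12458/35, 24916/35, …
ICs: h(0) = 0, h′(0) = 6.

f: a_k = 0, 3, 0, -1, 0, 3/5, 0, -3/7, 0, …
g: a_k = 2, 4, 8, 16, 32, 64, 128, 256, 512, …
Product ⇒ symmetric product L₀, ord ≤ 2.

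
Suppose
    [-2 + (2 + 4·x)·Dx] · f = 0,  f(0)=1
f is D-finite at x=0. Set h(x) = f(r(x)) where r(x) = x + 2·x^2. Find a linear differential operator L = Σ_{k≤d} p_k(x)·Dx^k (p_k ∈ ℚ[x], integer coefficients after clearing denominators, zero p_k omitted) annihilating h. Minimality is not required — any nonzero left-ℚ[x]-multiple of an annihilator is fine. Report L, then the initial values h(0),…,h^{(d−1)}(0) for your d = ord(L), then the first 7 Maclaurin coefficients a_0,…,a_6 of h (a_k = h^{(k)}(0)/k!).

L = (-1 - 4·x) + (1 + 2·x + 4·x^2)·Dx  (order 1).
h: a_k = 1, 1, 3/2, -3/2, 3/8, 15/8, -57/16, …
ICs: h(0) = 1.

f: a_k = 1, 1, -1/2, 1/2, -5/8, 7/8, -21/16, …
f∘r: x↦r, Dx↦Dx/r' in L_f ⇒ L₀.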